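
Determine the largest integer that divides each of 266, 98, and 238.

14

266 = 2 × 7 × 19
98 = 2 × 7^2
238 = 2 × 7 × 17
gcd(266, 98, 238) = 2 × 7 = 14.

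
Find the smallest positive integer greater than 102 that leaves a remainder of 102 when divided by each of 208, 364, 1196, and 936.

301494

N − 102 must be a common multiple of 208, 364, 1196, and 936.
208 = 2^4 × 13
364 = 2^2 × 7 × 13
1196 = 2^2 × 13 × 23
936 = 2^3 × 3^2 × 13
LCM(208, 364, 1196, 936) = 2^4 × 3^2 × 7 × 13 × 23 = 301392.
Smallest N > 102 is LCM + 102 = 301392 + 102 = 301494.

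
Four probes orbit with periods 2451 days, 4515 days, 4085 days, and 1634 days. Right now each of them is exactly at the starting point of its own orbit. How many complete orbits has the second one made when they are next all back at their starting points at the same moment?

38 orbits

All finish a whole number of cycles simultaneously at t = LCM of the periods.
2451 = 3 × 19 × 43
4515 = 3 × 5 × 7 × 43
4085 = 5 × 19 × 43
1634 = 2 × 19 × 43
LCM(2451, 4515, 4085, 1634) = 2 × 3 × 5 × 7 × 19 × 43 = 171570.
Orbits for period 4515: 171570 / 4515 = 38.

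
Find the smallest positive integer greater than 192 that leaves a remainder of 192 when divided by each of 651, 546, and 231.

186378

N − 192 must be a common multiple of 651, 546, and 231.
651 = 3 × 7 × 31
546 = 2 × 3 × 7 × 13
231 = 3 × 7 × 11
LCM(651, 546, 231) = 2 × 3 × 7 × 11 × 13 × 31 = 186186.
Smallest N > 192 is LCM + 192 = 186186 + 192 = 186378.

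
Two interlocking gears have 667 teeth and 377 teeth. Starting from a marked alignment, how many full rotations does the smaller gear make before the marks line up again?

They are all back at their starting positions together after one LCM of the periods.
667 = 23 × 29
377 = 13 × 29
LCM(667, 377) = 13 × 23 × 29 = 8671.
Rotations for period 377: 8671 / 377 = 23.

23 rotations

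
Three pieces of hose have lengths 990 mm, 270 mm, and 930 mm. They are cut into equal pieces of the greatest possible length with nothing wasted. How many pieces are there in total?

Piece length = gcd(990, 270, 930).
990 = 2 × 3^2 × 5 × 11
270 = 2 × 3^3 × 5
930 = 2 × 3 × 5 × 31
gcd(990, 270, 930) = 2 × 3 × 5 = 30.
Total pieces = 990/30 + 270/30 + 930/30 = 33 + 9 + 31 = 73.

73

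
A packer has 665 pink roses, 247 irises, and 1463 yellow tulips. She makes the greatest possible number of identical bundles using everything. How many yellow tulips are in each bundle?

Number of bundles = gcd(665, 247, 1463).
665 = 5 × 7 × 19
247 = 13 × 19
1463 = 7 × 11 × 19
gcd(665, 247, 1463) = 19.
yellow tulips per bundle = 1463 / 19 = 77.

77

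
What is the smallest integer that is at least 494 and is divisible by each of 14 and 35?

The integer must be a common multiple of 14 and 35, so a multiple of their LCM.
14 = 2 × 7
35 = 5 × 7
LCM(14, 35) = 2 × 5 × 7 = 70.
Smallest multiple of 70 that is ≥ 494: ⌈494/70⌉ × 70 = 8 × 70 = 560.

560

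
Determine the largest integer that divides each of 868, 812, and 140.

28

868 = 2^2 × 7 × 31
812 = 2^2 × 7 × 29
140 = 2^2 × 5 × 7
gcd(868, 812, 140) = 2^2 × 7 = 28.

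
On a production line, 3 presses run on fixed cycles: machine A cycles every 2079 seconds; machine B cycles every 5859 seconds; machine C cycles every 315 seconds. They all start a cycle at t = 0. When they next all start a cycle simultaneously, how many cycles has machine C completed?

They are all back at their starting positions together after one LCM of the periods.
2079 = 3^3 × 7 × 11
5859 = 3^3 × 7 × 31
315 = 3^2 × 5 × 7
LCM(2079, 5859, 315) = 3^3 × 5 × 7 × 11 × 31 = 322245.
Cycles for period 315: 322245 / 315 = 1023.

1023 cycles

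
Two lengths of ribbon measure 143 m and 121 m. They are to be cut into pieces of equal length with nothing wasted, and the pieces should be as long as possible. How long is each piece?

11 m

By the Euclidean algorithm:
143 = 1 × 121 + 22
121 = 5 × 22 + 11
22 = 2 × 11 + 0
gcd(143, 121) = 11.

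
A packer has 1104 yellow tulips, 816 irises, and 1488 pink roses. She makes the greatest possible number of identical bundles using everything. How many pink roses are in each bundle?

Number of bundles = gcd(1104, 816, 1488).
1104 = 2^4 × 3 × 23
816 = 2^4 × 3 × 17
1488 = 2^4 × 3 × 31
gcd(1104, 816, 1488) = 2^4 × 3 = 48.
pink roses per bundle = 1488 / 48 = 31.

31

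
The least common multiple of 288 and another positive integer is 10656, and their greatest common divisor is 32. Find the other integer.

1184

gcd × lcm = product of the two integers, so the other integer is (32 × 10656) / 288 = 1184.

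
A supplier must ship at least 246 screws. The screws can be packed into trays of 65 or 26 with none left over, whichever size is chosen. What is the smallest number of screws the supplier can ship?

260

The number of screws must be a common multiple of 65 and 26, so a multiple of their LCM.
65 = 5 × 13
26 = 2 × 13
LCM(65, 26) = 2 × 5 × 13 = 130.
Smallest multiple of 130 that is ≥ 246: ⌈246/130⌉ × 130 = 2 × 130 = 260.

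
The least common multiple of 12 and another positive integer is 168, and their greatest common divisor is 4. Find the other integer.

56

gcd × lcm = product of the two integers, so the other integer is (4 × 168) / 12 = 56.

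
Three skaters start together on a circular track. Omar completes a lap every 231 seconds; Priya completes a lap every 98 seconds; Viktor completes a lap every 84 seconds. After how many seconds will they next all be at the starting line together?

The first simultaneous occurrence is after LCM of the individual periods.
231 = 3 × 7 × 11
98 = 2 × 7^2
84 = 2^2 × 3 × 7
LCM(231, 98, 84) = 2^2 × 3 × 7^2 × 11 = 6468.

6468 seconds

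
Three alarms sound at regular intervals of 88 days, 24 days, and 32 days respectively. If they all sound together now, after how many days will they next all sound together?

The first simultaneous occurrence is after LCM of the individual periods.
88 = 2^3 × 11
24 = 2^3 × 3
32 = 2^5
LCM(88, 24, 32) = 2^5 × 3 × 11 = 1056.

1056 days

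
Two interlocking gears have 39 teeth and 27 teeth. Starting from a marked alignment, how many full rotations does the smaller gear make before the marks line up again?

13 rotations

They are all back at their starting positions together after one LCM of the periods.
39 = 3 × 13
27 = 3^3
LCM(39, 27) = 3^3 × 13 = 351.
Rotations for period 27: 351 / 27 = 13.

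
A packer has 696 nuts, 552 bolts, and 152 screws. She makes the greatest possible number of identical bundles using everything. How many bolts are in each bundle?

Number of bundles = gcd(696, 552, 152).
696 = 2^3 × 3 × 29
552 = 2^3 × 3 × 23
152 = 2^3 × 19
gcd(696, 552, 152) = 2^3 = 8.
bolts per bundle = 552 / 8 = 69.

69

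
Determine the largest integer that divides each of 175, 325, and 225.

175 = 5^2 × 7
325 = 5^2 × 13
225 = 3^2 × 5^2
gcd(175, 325, 225) = 5^2 = 25.

25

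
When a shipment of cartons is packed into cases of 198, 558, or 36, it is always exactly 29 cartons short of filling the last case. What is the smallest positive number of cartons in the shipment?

12247

Being 29 short of a full case of size k means N ≡ −29 (mod k), i.e. N + 29 is a multiple of each size.
198 = 2 × 3^2 × 11
558 = 2 × 3^2 × 31
36 = 2^2 × 3^2
LCM(198, 558, 36) = 2^2 × 3^2 × 11 × 31 = 12276.
Smallest positive N is 12276 − 29 = 12247.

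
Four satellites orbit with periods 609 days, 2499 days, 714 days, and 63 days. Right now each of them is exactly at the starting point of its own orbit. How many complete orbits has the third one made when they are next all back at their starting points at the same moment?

609 orbits

They are all back at their starting positions together after one LCM of the periods.
609 = 3 × 7 × 29
2499 = 3 × 7^2 × 17
714 = 2 × 3 × 7 × 17
63 = 3^2 × 7
LCM(609, 2499, 714, 63) = 2 × 3^2 × 7^2 × 17 × 29 = 434826.
Orbits for period 714: 434826 / 714 = 609.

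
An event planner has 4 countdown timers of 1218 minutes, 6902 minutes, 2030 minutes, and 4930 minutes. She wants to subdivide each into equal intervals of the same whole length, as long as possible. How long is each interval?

The interval must divide each timer length; the longest such is the gcd.
1218 = 2 × 3 × 7 × 29
6902 = 2 × 7 × 17 × 29
2030 = 2 × 5 × 7 × 29
4930 = 2 × 5 × 17 × 29
gcd(1218, 6902, 2030, 4930) = 2 × 29 = 58.

58 minutes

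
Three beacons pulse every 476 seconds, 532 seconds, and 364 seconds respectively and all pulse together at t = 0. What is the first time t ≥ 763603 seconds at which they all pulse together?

823004 seconds

Joint pulses occur at multiples of LCM(476, 532, 364).
476 = 2^2 × 7 × 17
532 = 2^2 × 7 × 19
364 = 2^2 × 7 × 13
LCM(476, 532, 364) = 2^2 × 7 × 13 × 17 × 19 = 117572.
Smallest multiple of 117572 that is ≥ 763603: ⌈763603/117572⌉ × 117572 = 7 × 117572 = 823004.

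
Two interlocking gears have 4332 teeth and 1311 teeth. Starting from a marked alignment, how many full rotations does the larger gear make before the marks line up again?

23 rotations

The first common completion time is the LCM of the periods.
4332 = 2^2 × 3 × 19^2
1311 = 3 × 19 × 23
LCM(4332, 1311) = 2^2 × 3 × 19^2 × 23 = 99636.
Rotations for period 4332: 99636 / 4332 = 23.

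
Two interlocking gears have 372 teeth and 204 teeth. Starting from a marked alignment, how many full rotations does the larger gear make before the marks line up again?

17 rotations

They are all back at their starting positions together after one LCM of the periods.
372 = 2^2 × 3 × 31
204 = 2^2 × 3 × 17
LCM(372, 204) = 2^2 × 3 × 17 × 31 = 6324.
Rotations for period 372: 6324 / 372 = 17.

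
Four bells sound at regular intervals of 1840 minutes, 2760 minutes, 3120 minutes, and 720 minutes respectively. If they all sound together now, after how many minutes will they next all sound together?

We need the least common multiple of the intervals.
1840 = 2^4 × 5 × 23
2760 = 2^3 × 3 × 5 × 23
3120 = 2^4 × 3 × 5 × 13
720 = 2^4 × 3^2 × 5
LCM(1840, 2760, 3120, 720) = 2^4 × 3^2 × 5 × 13 × 23 = 215280.

215280 minutes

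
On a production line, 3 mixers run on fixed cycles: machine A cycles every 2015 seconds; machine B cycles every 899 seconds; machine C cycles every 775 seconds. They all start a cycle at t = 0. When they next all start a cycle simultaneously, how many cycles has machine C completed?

All finish a whole number of cycles simultaneously at t = LCM of the periods.
2015 = 5 × 13 × 31
899 = 29 × 31
775 = 5^2 × 31
LCM(2015, 899, 775) = 5^2 × 13 × 29 × 31 = 292175.
Cycles for period 775: 292175 / 775 = 377.

377 cycles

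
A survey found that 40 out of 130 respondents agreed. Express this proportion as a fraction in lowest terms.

4/13

40 = 2^3 × 5
130 = 2 × 5 × 13
gcd(40, 130) = 2 × 5 = 10.
Divide numerator and denominator by 10: 40/130 = 4/13.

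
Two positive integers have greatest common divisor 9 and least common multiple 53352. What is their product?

For any two positive integers, gcd × lcm = product = 9 × 53352 = 480168.

480168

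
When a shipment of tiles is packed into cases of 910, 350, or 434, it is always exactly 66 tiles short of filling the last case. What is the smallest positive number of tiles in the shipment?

Being 66 short of a full case of size k means N ≡ −66 (mod k), i.e. N + 66 is a multiple of each size.
910 = 2 × 5 × 7 × 13
350 = 2 × 5^2 × 7
434 = 2 × 7 × 31
LCM(910, 350, 434) = 2 × 5^2 × 7 × 13 × 31 = 141050.
Smallest positive N is 141050 − 66 = 140984.

140984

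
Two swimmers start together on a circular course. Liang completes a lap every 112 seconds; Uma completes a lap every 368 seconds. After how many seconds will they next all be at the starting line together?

We need the least common multiple of the intervals.
112 = 2^4 × 7
368 = 2^4 × 23
LCM(112, 368) = 2^4 × 7 × 23 = 2576.

2576 seconds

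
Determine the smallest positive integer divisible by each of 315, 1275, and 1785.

315 = 3^2 × 5 × 7
1275 = 3 × 5^2 × 17
1785 = 3 × 5 × 7 × 17
LCM(315, 1275, 1785) = 3^2 × 5^2 × 7 × 17 = 26775.

26775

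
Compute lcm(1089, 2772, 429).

1089 = 3^2 × 11^2
2772 = 2^2 × 3^2 × 7 × 11
429 = 3 × 11 × 13
LCM(1089, 2772, 429) = 2^2 × 3^2 × 7 × 11^2 × 13 = 396396.

396396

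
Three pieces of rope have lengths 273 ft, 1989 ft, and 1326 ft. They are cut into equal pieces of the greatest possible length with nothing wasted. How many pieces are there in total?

Piece length = gcd(273, 1989, 1326).
273 = 3 × 7 × 13
1989 = 3^2 × 13 × 17
1326 = 2 × 3 × 13 × 17
gcd(273, 1989, 1326) = 3 × 13 = 39.
Total pieces = 273/39 + 1989/39 + 1326/39 = 7 + 51 + 34 = 92.

92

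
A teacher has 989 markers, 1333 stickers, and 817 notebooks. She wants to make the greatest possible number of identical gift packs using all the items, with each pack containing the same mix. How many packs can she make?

43 packs

The pack count must divide each quantity, so the greatest is gcd(989, 1333, 817).
989 = 23 × 43
1333 = 31 × 43
817 = 19 × 43
gcd(989, 1333, 817) = 43.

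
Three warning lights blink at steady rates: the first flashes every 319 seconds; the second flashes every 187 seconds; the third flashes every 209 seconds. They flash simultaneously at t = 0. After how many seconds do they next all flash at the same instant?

103037 seconds

The first simultaneous occurrence is after LCM of the individual periods.
319 = 11 × 29
187 = 11 × 17
209 = 11 × 19
LCM(319, 187, 209) = 11 × 17 × 19 × 29 = 103037.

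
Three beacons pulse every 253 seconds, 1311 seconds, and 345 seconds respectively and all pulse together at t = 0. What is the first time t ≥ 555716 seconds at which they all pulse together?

576840 seconds

Joint pulses occur at multiples of LCM(253, 1311, 345).
253 = 11 × 23
1311 = 3 × 19 × 23
345 = 3 × 5 × 23
LCM(253, 1311, 345) = 3 × 5 × 11 × 19 × 23 = 72105.
Smallest multiple of 72105 that is ≥ 555716: ⌈555716/72105⌉ × 72105 = 8 × 72105 = 576840.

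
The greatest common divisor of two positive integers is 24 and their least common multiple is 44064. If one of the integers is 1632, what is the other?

For two integers, gcd × lcm = product, so the other is (24 × 44064) / 1632 = 1057536 / 1632 = 648.

648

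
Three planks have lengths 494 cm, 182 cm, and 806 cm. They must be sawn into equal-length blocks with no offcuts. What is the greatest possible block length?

26 cm

The block length must divide every plank, so the greatest is gcd(494, 182, 806).
494 = 2 × 13 × 19
182 = 2 × 7 × 13
806 = 2 × 13 × 31
gcd(494, 182, 806) = 2 × 13 = 26.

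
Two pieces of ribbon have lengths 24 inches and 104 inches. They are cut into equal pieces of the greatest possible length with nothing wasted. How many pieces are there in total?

Piece length = gcd(24, 104).
24 = 2^3 × 3
104 = 2^3 × 13
gcd(24, 104) = 2^3 = 8.
Total pieces = 24/8 + 104/8 = 3 + 13 = 16.

16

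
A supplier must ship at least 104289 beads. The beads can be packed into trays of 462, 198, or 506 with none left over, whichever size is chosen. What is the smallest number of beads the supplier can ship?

The number of beads must be a common multiple of 462, 198, and 506, so a multiple of their LCM.
462 = 2 × 3 × 7 × 11
198 = 2 × 3^2 × 11
506 = 2 × 11 × 23
LCM(462, 198, 506) = 2 × 3^2 × 7 × 11 × 23 = 31878.
Smallest multiple of 31878 that is ≥ 104289: ⌈104289/31878⌉ × 31878 = 4 × 31878 = 127512.

127512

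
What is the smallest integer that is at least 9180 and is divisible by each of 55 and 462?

The integer must be a common multiple of 55 and 462, so a multiple of their LCM.
55 = 5 × 11
462 = 2 × 3 × 7 × 11
LCM(55, 462) = 2 × 3 × 5 × 7 × 11 = 2310.
Smallest multiple of 2310 that is ≥ 9180: ⌈9180/2310⌉ × 2310 = 4 × 2310 = 9240.

9240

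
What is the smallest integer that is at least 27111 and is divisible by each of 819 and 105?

The integer must be a common multiple of 819 and 105, so a multiple of their LCM.
819 = 3^2 × 7 × 13
105 = 3 × 5 × 7
LCM(819, 105) = 3^2 × 5 × 7 × 13 = 4095.
Smallest multiple of 4095 that is ≥ 27111: ⌈27111/4095⌉ × 4095 = 7 × 4095 = 28665.

28665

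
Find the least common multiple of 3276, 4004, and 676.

468468

3276 = 2^2 × 3^2 × 7 × 13
4004 = 2^2 × 7 × 11 × 13
676 = 2^2 × 13^2
LCM(3276, 4004, 676) = 2^2 × 3^2 × 7 × 11 × 13^2 = 468468.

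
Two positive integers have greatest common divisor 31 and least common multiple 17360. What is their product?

For any two positive integers, gcd × lcm = product = 31 × 17360 = 538160.

538160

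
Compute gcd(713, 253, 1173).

23

713 = 23 × 31
253 = 11 × 23
1173 = 3 × 17 × 23
gcd(713, 253, 1173) = 23.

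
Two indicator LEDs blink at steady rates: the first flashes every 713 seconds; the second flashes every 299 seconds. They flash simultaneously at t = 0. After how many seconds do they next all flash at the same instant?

9269 seconds

They coincide at every common multiple of the periods; the first is the LCM.
713 = 23 × 31
299 = 13 × 23
LCM(713, 299) = 13 × 23 × 31 = 9269.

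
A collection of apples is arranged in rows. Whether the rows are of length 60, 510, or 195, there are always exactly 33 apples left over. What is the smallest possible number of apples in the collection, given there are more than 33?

13293

N − 33 must be a common multiple of 60, 510, and 195.
60 = 2^2 × 3 × 5
510 = 2 × 3 × 5 × 17
195 = 3 × 5 × 13
LCM(60, 510, 195) = 2^2 × 3 × 5 × 13 × 17 = 13260.
Smallest N > 33 is LCM + 33 = 13260 + 33 = 13293.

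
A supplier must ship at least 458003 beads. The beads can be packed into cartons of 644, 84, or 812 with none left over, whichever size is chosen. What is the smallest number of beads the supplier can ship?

504252

The number of beads must be a common multiple of 644, 84, and 812, so a multiple of their LCM.
644 = 2^2 × 7 × 23
84 = 2^2 × 3 × 7
812 = 2^2 × 7 × 29
LCM(644, 84, 812) = 2^2 × 3 × 7 × 23 × 29 = 56028.
Smallest multiple of 56028 that is ≥ 458003: ⌈458003/56028⌉ × 56028 = 9 × 56028 = 504252.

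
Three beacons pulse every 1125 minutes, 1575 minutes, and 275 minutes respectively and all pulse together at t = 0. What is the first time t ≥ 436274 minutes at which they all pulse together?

519750 minutes

Joint pulses occur at multiples of LCM(1125, 1575, 275).
1125 = 3^2 × 5^3
1575 = 3^2 × 5^2 × 7
275 = 5^2 × 11
LCM(1125, 1575, 275) = 3^2 × 5^3 × 7 × 11 = 86625.
Smallest multiple of 86625 that is ≥ 436274: ⌈436274/86625⌉ × 86625 = 6 × 86625 = 519750.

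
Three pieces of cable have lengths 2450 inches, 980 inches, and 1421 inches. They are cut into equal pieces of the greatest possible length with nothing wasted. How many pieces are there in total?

99

Piece length = gcd(2450, 980, 1421).
2450 = 2 × 5^2 × 7^2
980 = 2^2 × 5 × 7^2
1421 = 7^2 × 29
gcd(2450, 980, 1421) = 7^2 = 49.
Total pieces = 2450/49 + 980/49 + 1421/49 = 50 + 20 + 29 = 99.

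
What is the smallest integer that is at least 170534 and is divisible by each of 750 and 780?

175500

The integer must be a common multiple of 750 and 780, so a multiple of their LCM.
750 = 2 × 3 × 5^3
780 = 2^2 × 3 × 5 × 13
LCM(750, 780) = 2^2 × 3 × 5^3 × 13 = 19500.
Smallest multiple of 19500 that is ≥ 170534: ⌈170534/19500⌉ × 19500 = 9 × 19500 = 175500.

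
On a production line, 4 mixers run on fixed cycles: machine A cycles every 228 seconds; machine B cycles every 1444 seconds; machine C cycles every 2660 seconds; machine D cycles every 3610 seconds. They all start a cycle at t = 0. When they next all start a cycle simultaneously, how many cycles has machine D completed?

42 cycles

All finish a whole number of cycles simultaneously at t = LCM of the periods.
228 = 2^2 × 3 × 19
1444 = 2^2 × 19^2
2660 = 2^2 × 5 × 7 × 19
3610 = 2 × 5 × 19^2
LCM(228, 1444, 2660, 3610) = 2^2 × 3 × 5 × 7 × 19^2 = 151620.
Cycles for period 3610: 151620 / 3610 = 42.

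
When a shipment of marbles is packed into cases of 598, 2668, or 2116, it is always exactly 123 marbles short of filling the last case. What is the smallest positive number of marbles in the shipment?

Being 123 short of a full case of size k means N ≡ −123 (mod k), i.e. N + 123 is a multiple of each size.
598 = 2 × 13 × 23
2668 = 2^2 × 23 × 29
2116 = 2^2 × 23^2
LCM(598, 2668, 2116) = 2^2 × 13 × 23^2 × 29 = 797732.
Smallest positive N is 797732 − 123 = 797609.

797609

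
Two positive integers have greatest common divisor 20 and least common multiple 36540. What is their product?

730800

For any two positive integers, gcd × lcm = product = 20 × 36540 = 730800.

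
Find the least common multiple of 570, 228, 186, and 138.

570 = 2 × 3 × 5 × 19
228 = 2^2 × 3 × 19
186 = 2 × 3 × 31
138 = 2 × 3 × 23
LCM(570, 228, 186, 138) = 2^2 × 3 × 5 × 19 × 23 × 31 = 812820.

812820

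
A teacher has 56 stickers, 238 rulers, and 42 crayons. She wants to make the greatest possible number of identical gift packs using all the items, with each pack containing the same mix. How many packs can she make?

14 packs

The pack count must divide each quantity, so the greatest is gcd(56, 238, 42).
56 = 2^3 × 7
238 = 2 × 7 × 17
42 = 2 × 3 × 7
gcd(56, 238, 42) = 2 × 7 = 14.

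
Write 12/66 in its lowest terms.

12 = 2^2 × 3
66 = 2 × 3 × 11
gcd(12, 66) = 2 × 3 = 6.
Divide numerator and denominator by 6: 12/66 = 2/11.

2/11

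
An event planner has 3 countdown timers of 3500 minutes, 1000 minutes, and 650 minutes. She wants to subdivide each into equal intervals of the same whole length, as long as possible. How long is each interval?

50 minutes

The interval must divide each timer length; the longest such is the gcd.
3500 = 2^2 × 5^3 × 7
1000 = 2^3 × 5^3
650 = 2 × 5^2 × 13
gcd(3500, 1000, 650) = 2 × 5^2 = 50.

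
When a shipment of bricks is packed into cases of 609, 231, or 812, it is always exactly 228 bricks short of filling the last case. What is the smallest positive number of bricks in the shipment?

Being 228 short of a full case of size k means N ≡ −228 (mod k), i.e. N + 228 is a multiple of each size.
609 = 3 × 7 × 29
231 = 3 × 7 × 11
812 = 2^2 × 7 × 29
LCM(609, 231, 812) = 2^2 × 3 × 7 × 11 × 29 = 26796.
Smallest positive N is 26796 − 228 = 26568.

26568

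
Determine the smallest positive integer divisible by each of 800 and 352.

800 = 2^5 × 5^2
352 = 2^5 × 11
LCM(800, 352) = 2^5 × 5^2 × 11 = 8800.

8800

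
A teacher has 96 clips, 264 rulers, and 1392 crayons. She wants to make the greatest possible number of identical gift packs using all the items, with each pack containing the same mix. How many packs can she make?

The pack count must divide each quantity, so the greatest is gcd(96, 264, 1392).
96 = 2^5 × 3
264 = 2^3 × 3 × 11
1392 = 2^4 × 3 × 29
gcd(96, 264, 1392) = 2^3 × 3 = 24.

24 packs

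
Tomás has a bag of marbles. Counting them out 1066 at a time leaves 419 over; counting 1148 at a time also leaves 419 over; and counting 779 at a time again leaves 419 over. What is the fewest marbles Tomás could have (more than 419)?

283975

N − 419 must be a common multiple of 1066, 1148, and 779.
1066 = 2 × 13 × 41
1148 = 2^2 × 7 × 41
779 = 19 × 41
LCM(1066, 1148, 779) = 2^2 × 7 × 13 × 19 × 41 = 283556.
Smallest N > 419 is LCM + 419 = 283556 + 419 = 283975.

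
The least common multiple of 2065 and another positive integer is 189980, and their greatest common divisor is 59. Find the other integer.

5428

gcd × lcm = product of the two integers, so the other integer is (59 × 189980) / 2065 = 5428.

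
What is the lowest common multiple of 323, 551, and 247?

323 = 17 × 19
551 = 19 × 29
247 = 13 × 19
LCM(323, 551, 247) = 13 × 17 × 19 × 29 = 121771.

121771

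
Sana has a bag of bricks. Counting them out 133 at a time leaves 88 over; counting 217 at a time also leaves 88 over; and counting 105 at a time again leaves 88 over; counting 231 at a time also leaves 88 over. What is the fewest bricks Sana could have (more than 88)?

N − 88 must be a common multiple of 133, 217, 105, and 231.
133 = 7 × 19
217 = 7 × 31
105 = 3 × 5 × 7
231 = 3 × 7 × 11
LCM(133, 217, 105, 231) = 3 × 5 × 7 × 11 × 19 × 31 = 680295.
Smallest N > 88 is LCM + 88 = 680295 + 88 = 680383.

680383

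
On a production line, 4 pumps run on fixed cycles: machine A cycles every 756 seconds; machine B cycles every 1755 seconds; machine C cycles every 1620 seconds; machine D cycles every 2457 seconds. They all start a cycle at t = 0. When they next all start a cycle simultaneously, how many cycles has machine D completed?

60 cycles

The first common completion time is the LCM of the periods.
756 = 2^2 × 3^3 × 7
1755 = 3^3 × 5 × 13
1620 = 2^2 × 3^4 × 5
2457 = 3^3 × 7 × 13
LCM(756, 1755, 1620, 2457) = 2^2 × 3^4 × 5 × 7 × 13 = 147420.
Cycles for period 2457: 147420 / 2457 = 60.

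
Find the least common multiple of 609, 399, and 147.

80997

609 = 3 × 7 × 29
399 = 3 × 7 × 19
147 = 3 × 7^2
LCM(609, 399, 147) = 3 × 7^2 × 19 × 29 = 80997.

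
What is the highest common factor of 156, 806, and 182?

156 = 2^2 × 3 × 13
806 = 2 × 13 × 31
182 = 2 × 7 × 13
gcd(156, 806, 182) = 2 × 13 = 26.

26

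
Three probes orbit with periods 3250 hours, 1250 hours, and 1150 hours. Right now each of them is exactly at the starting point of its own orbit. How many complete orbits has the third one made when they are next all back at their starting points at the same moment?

325 orbits

All finish a whole number of cycles simultaneously at t = LCM of the periods.
3250 = 2 × 5^3 × 13
1250 = 2 × 5^4
1150 = 2 × 5^2 × 23
LCM(3250, 1250, 1150) = 2 × 5^4 × 13 × 23 = 373750.
Orbits for period 1150: 373750 / 1150 = 325.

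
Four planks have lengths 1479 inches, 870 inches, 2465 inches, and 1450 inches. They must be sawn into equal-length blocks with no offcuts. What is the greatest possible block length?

29 inches

This is the greatest common divisor of 1479, 870, 2465, and 1450.
1479 = 3 × 17 × 29
870 = 2 × 3 × 5 × 29
2465 = 5 × 17 × 29
1450 = 2 × 5^2 × 29
gcd(1479, 870, 2465, 1450) = 29.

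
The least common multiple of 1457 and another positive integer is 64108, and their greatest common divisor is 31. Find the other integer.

gcd × lcm = product of the two integers, so the other integer is (31 × 64108) / 1457 = 1364.

1364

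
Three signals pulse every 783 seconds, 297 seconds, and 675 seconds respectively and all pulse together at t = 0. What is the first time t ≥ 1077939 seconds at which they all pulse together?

1291950 seconds

Joint pulses occur at multiples of LCM(783, 297, 675).
783 = 3^3 × 29
297 = 3^3 × 11
675 = 3^3 × 5^2
LCM(783, 297, 675) = 3^3 × 5^2 × 11 × 29 = 215325.
Smallest multiple of 215325 that is ≥ 1077939: ⌈1077939/215325⌉ × 215325 = 6 × 215325 = 1291950.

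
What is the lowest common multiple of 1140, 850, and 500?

1140 = 2^2 × 3 × 5 × 19
850 = 2 × 5^2 × 17
500 = 2^2 × 5^3
LCM(1140, 850, 500) = 2^2 × 3 × 5^3 × 17 × 19 = 484500.

484500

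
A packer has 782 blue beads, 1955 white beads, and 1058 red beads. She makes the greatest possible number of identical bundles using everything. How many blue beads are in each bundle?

34

Number of bundles = gcd(782, 1955, 1058).
782 = 2 × 17 × 23
1955 = 5 × 17 × 23
1058 = 2 × 23^2
gcd(782, 1955, 1058) = 23.
blue beads per bundle = 782 / 23 = 34.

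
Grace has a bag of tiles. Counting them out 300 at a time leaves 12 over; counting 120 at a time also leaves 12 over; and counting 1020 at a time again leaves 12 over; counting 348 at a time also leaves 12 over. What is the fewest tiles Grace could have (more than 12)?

295812

N − 12 must be a common multiple of 300, 120, 1020, and 348.
300 = 2^2 × 3 × 5^2
120 = 2^3 × 3 × 5
1020 = 2^2 × 3 × 5 × 17
348 = 2^2 × 3 × 29
LCM(300, 120, 1020, 348) = 2^3 × 3 × 5^2 × 17 × 29 = 295800.
Smallest N > 12 is LCM + 12 = 295800 + 12 = 295812.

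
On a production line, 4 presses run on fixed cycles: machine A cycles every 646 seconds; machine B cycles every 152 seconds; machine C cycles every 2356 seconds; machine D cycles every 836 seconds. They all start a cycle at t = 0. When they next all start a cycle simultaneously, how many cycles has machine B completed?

All finish a whole number of cycles simultaneously at t = LCM of the periods.
646 = 2 × 17 × 19
152 = 2^3 × 19
2356 = 2^2 × 19 × 31
836 = 2^2 × 11 × 19
LCM(646, 152, 2356, 836) = 2^3 × 11 × 17 × 19 × 31 = 881144.
Cycles for period 152: 881144 / 152 = 5797.

5797 cycles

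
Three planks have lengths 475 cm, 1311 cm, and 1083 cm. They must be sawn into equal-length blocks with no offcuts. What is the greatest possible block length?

This is the greatest common divisor of 475, 1311, and 1083.
475 = 5^2 × 19
1311 = 3 × 19 × 23
1083 = 3 × 19^2
gcd(475, 1311, 1083) = 19.

19 cm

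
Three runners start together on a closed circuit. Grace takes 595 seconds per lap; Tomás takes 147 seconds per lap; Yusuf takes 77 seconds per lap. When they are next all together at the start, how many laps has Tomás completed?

935 laps

All finish a whole number of cycles simultaneously at t = LCM of the periods.
595 = 5 × 7 × 17
147 = 3 × 7^2
77 = 7 × 11
LCM(595, 147, 77) = 3 × 5 × 7^2 × 11 × 17 = 137445.
Laps for period 147: 137445 / 147 = 935.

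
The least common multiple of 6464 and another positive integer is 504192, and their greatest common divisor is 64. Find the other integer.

gcd × lcm = product of the two integers, so the other integer is (64 × 504192) / 6464 = 4992.

4992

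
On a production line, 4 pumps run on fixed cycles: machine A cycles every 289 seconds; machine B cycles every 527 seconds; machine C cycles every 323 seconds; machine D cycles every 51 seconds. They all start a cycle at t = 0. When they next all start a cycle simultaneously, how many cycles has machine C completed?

1581 cycles

They are all back at their starting positions together after one LCM of the periods.
289 = 17^2
527 = 17 × 31
323 = 17 × 19
51 = 3 × 17
LCM(289, 527, 323, 51) = 3 × 17^2 × 19 × 31 = 510663.
Cycles for period 323: 510663 / 323 = 1581.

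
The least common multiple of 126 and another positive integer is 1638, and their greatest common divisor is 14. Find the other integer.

gcd × lcm = product of the two integers, so the other integer is (14 × 1638) / 126 = 182.

182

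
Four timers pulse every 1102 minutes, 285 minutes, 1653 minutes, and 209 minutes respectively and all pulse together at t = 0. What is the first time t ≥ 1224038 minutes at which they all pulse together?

1272810 minutes

Joint pulses occur at multiples of LCM(1102, 285, 1653, 209).
1102 = 2 × 19 × 29
285 = 3 × 5 × 19
1653 = 3 × 19 × 29
209 = 11 × 19
LCM(1102, 285, 1653, 209) = 2 × 3 × 5 × 11 × 19 × 29 = 181830.
Smallest multiple of 181830 that is ≥ 1224038: ⌈1224038/181830⌉ × 181830 = 7 × 181830 = 1272810.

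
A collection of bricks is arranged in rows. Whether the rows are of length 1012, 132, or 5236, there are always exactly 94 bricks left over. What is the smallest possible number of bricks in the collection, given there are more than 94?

361378

N − 94 must be a common multiple of 1012, 132, and 5236.
1012 = 2^2 × 11 × 23
132 = 2^2 × 3 × 11
5236 = 2^2 × 7 × 11 × 17
LCM(1012, 132, 5236) = 2^2 × 3 × 7 × 11 × 17 × 23 = 361284.
Smallest N > 94 is LCM + 94 = 361284 + 94 = 361378.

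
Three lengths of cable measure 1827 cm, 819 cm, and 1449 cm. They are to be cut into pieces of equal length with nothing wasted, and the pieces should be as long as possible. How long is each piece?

The greatest length dividing all of 1827, 819, and 1449 is their gcd.
1827 = 3^2 × 7 × 29
819 = 3^2 × 7 × 13
1449 = 3^2 × 7 × 23
gcd(1827, 819, 1449) = 3^2 × 7 = 63.

63 cm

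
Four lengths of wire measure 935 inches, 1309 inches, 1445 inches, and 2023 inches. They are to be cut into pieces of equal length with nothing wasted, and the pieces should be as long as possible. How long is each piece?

17 inches

Each piece length must divide every original length, so the longest possible is gcd(935, 1309, 1445, 2023).
935 = 5 × 11 × 17
1309 = 7 × 11 × 17
1445 = 5 × 17^2
2023 = 7 × 17^2
gcd(935, 1309, 1445, 2023) = 17.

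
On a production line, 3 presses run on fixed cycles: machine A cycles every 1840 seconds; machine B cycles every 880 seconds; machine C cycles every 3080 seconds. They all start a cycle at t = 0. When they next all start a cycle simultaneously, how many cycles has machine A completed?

77 cycles

They are all back at their starting positions together after one LCM of the periods.
1840 = 2^4 × 5 × 23
880 = 2^4 × 5 × 11
3080 = 2^3 × 5 × 7 × 11
LCM(1840, 880, 3080) = 2^4 × 5 × 7 × 11 × 23 = 141680.
Cycles for period 1840: 141680 / 1840 = 77.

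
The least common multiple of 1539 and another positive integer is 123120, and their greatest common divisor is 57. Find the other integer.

gcd × lcm = product of the two integers, so the other integer is (57 × 123120) / 1539 = 4560.

4560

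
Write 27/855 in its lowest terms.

27 = 3^3
855 = 3^2 × 5 × 19
gcd(27, 855) = 3^2 = 9.
Divide numerator and denominator by 9: 27/855 = 3/95.

3/95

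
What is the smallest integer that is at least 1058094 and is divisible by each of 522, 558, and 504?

The integer must be a common multiple of 522, 558, and 504, so a multiple of their LCM.
522 = 2 × 3^2 × 29
558 = 2 × 3^2 × 31
504 = 2^3 × 3^2 × 7
LCM(522, 558, 504) = 2^3 × 3^2 × 7 × 29 × 31 = 453096.
Smallest multiple of 453096 that is ≥ 1058094: ⌈1058094/453096⌉ × 453096 = 3 × 453096 = 1359288.

1359288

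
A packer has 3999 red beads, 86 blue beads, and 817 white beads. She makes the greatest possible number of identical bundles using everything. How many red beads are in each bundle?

93

Number of bundles = gcd(3999, 86, 817).
3999 = 3 × 31 × 43
86 = 2 × 43
817 = 19 × 43
gcd(3999, 86, 817) = 43.
red beads per bundle = 3999 / 43 = 93.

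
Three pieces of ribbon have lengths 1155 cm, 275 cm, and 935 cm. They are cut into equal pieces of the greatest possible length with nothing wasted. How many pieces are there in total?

43

Piece length = gcd(1155, 275, 935).
1155 = 3 × 5 × 7 × 11
275 = 5^2 × 11
935 = 5 × 11 × 17
gcd(1155, 275, 935) = 5 × 11 = 55.
Total pieces = 1155/55 + 275/55 + 935/55 = 21 + 5 + 17 = 43.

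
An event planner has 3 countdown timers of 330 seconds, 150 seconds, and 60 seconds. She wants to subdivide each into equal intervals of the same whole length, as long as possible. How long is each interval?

The interval must divide each timer length; the longest such is the gcd.
330 = 2 × 3 × 5 × 11
150 = 2 × 3 × 5^2
60 = 2^2 × 3 × 5
gcd(330, 150, 60) = 2 × 3 × 5 = 30.

30 seconds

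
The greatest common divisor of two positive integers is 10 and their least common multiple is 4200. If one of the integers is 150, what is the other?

280

For two integers, gcd × lcm = product, so the other is (10 × 4200) / 150 = 42000 / 150 = 280.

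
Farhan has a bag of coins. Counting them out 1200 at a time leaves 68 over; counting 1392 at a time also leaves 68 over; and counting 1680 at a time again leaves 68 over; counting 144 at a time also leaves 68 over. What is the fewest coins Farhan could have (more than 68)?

N − 68 must be a common multiple of 1200, 1392, 1680, and 144.
1200 = 2^4 × 3 × 5^2
1392 = 2^4 × 3 × 29
1680 = 2^4 × 3 × 5 × 7
144 = 2^4 × 3^2
LCM(1200, 1392, 1680, 144) = 2^4 × 3^2 × 5^2 × 7 × 29 = 730800.
Smallest N > 68 is LCM + 68 = 730800 + 68 = 730868.

730868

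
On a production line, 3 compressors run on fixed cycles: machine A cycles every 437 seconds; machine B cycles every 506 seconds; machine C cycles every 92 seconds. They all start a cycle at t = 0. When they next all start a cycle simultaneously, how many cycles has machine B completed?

The first common completion time is the LCM of the periods.
437 = 19 × 23
506 = 2 × 11 × 23
92 = 2^2 × 23
LCM(437, 506, 92) = 2^2 × 11 × 19 × 23 = 19228.
Cycles for period 506: 19228 / 506 = 38.

38 cycles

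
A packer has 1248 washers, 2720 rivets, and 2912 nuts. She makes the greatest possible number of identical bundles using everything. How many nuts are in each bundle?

91

Number of bundles = gcd(1248, 2720, 2912).
1248 = 2^5 × 3 × 13
2720 = 2^5 × 5 × 17
2912 = 2^5 × 7 × 13
gcd(1248, 2720, 2912) = 2^5 = 32.
nuts per bundle = 2912 / 32 = 91.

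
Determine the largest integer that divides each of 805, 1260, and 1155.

805 = 5 × 7 × 23
1260 = 2^2 × 3^2 × 5 × 7
1155 = 3 × 5 × 7 × 11
gcd(805, 1260, 1155) = 5 × 7 = 35.

35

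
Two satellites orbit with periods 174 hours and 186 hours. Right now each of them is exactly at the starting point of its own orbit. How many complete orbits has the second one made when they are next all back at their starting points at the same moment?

29 orbits

The first common completion time is the LCM of the periods.
174 = 2 × 3 × 29
186 = 2 × 3 × 31
LCM(174, 186) = 2 × 3 × 29 × 31 = 5394.
Orbits for period 186: 5394 / 186 = 29.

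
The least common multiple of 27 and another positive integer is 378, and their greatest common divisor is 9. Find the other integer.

126

gcd × lcm = product of the two integers, so the other integer is (9 × 378) / 27 = 126.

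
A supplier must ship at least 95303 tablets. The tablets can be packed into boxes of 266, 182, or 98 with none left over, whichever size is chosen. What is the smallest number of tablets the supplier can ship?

96824

The number of tablets must be a common multiple of 266, 182, and 98, so a multiple of their LCM.
266 = 2 × 7 × 19
182 = 2 × 7 × 13
98 = 2 × 7^2
LCM(266, 182, 98) = 2 × 7^2 × 13 × 19 = 24206.
Smallest multiple of 24206 that is ≥ 95303: ⌈95303/24206⌉ × 24206 = 4 × 24206 = 96824.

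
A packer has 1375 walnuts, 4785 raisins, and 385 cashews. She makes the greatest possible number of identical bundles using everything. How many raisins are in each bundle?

Number of bundles = gcd(1375, 4785, 385).
1375 = 5^3 × 11
4785 = 3 × 5 × 11 × 29
385 = 5 × 7 × 11
gcd(1375, 4785, 385) = 5 × 11 = 55.
raisins per bundle = 4785 / 55 = 87.

87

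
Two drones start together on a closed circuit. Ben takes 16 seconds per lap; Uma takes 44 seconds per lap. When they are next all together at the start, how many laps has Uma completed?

4 laps

The first common completion time is the LCM of the periods.
16 = 2^4
44 = 2^2 × 11
LCM(16, 44) = 2^4 × 11 = 176.
Laps for period 44: 176 / 44 = 4.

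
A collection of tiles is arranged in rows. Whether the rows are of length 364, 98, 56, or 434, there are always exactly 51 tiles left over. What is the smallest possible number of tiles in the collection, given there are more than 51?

158027

N − 51 must be a common multiple of 364, 98, 56, and 434.
364 = 2^2 × 7 × 13
98 = 2 × 7^2
56 = 2^3 × 7
434 = 2 × 7 × 31
LCM(364, 98, 56, 434) = 2^3 × 7^2 × 13 × 31 = 157976.
Smallest N > 51 is LCM + 51 = 157976 + 51 = 158027.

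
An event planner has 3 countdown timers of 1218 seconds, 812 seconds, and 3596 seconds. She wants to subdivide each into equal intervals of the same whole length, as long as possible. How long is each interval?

58 seconds

The interval must divide each timer length; the longest such is the gcd.
1218 = 2 × 3 × 7 × 29
812 = 2^2 × 7 × 29
3596 = 2^2 × 29 × 31
gcd(1218, 812, 3596) = 2 × 29 = 58.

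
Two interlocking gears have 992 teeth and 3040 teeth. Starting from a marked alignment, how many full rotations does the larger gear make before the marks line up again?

31 rotations

All finish a whole number of cycles simultaneously at t = LCM of the periods.
992 = 2^5 × 31
3040 = 2^5 × 5 × 19
LCM(992, 3040) = 2^5 × 5 × 19 × 31 = 94240.
Rotations for period 3040: 94240 / 3040 = 31.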